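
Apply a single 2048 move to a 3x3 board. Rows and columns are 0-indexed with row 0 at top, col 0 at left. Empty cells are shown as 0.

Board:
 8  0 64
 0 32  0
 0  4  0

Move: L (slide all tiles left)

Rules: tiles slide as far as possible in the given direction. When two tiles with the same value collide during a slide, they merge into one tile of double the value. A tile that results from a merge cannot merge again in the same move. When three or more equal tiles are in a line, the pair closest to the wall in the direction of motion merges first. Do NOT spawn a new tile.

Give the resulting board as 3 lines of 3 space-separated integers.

Answer:  8 64  0
32  0  0
 4  0  0

Derivation:
Slide left:
row 0: [8, 0, 64] -> [8, 64, 0]
row 1: [0, 32, 0] -> [32, 0, 0]
row 2: [0, 4, 0] -> [4, 0, 0]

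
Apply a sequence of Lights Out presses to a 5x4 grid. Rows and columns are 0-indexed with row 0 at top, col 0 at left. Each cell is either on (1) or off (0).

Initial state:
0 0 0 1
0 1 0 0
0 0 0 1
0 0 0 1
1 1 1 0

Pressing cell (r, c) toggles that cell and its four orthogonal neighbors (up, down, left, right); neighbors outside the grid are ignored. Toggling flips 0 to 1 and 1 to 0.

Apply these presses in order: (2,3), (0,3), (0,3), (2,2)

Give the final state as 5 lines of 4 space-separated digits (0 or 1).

Answer: 0 0 0 1
0 1 1 1
0 1 0 1
0 0 1 0
1 1 1 0

Derivation:
After press 1 at (2,3):
0 0 0 1
0 1 0 1
0 0 1 0
0 0 0 0
1 1 1 0

After press 2 at (0,3):
0 0 1 0
0 1 0 0
0 0 1 0
0 0 0 0
1 1 1 0

After press 3 at (0,3):
0 0 0 1
0 1 0 1
0 0 1 0
0 0 0 0
1 1 1 0

After press 4 at (2,2):
0 0 0 1
0 1 1 1
0 1 0 1
0 0 1 0
1 1 1 0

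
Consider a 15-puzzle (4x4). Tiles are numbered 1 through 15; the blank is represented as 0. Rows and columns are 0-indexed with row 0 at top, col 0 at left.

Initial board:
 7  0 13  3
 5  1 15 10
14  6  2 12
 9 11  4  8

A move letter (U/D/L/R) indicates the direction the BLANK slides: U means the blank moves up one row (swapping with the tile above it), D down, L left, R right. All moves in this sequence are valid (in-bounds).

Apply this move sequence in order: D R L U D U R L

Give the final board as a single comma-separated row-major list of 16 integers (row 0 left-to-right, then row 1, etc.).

Answer: 7, 0, 13, 3, 5, 1, 15, 10, 14, 6, 2, 12, 9, 11, 4, 8

Derivation:
After move 1 (D):
 7  1 13  3
 5  0 15 10
14  6  2 12
 9 11  4  8

After move 2 (R):
 7  1 13  3
 5 15  0 10
14  6  2 12
 9 11  4  8

After move 3 (L):
 7  1 13  3
 5  0 15 10
14  6  2 12
 9 11  4  8

After move 4 (U):
 7  0 13  3
 5  1 15 10
14  6  2 12
 9 11  4  8

After move 5 (D):
 7  1 13  3
 5  0 15 10
14  6  2 12
 9 11  4  8

After move 6 (U):
 7  0 13  3
 5  1 15 10
14  6  2 12
 9 11  4  8

After move 7 (R):
 7 13  0  3
 5  1 15 10
14  6  2 12
 9 11  4  8

After move 8 (L):
 7  0 13  3
 5  1 15 10
14  6  2 12
 9 11  4  8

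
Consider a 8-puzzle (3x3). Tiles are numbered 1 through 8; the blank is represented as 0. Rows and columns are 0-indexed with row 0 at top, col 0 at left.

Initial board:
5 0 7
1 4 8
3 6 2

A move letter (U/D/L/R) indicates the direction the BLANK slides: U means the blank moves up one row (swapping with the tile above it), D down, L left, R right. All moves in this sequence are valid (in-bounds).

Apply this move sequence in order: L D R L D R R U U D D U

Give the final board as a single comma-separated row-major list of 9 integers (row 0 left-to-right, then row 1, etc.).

Answer: 1, 5, 7, 3, 4, 0, 6, 2, 8

Derivation:
After move 1 (L):
0 5 7
1 4 8
3 6 2

After move 2 (D):
1 5 7
0 4 8
3 6 2

After move 3 (R):
1 5 7
4 0 8
3 6 2

After move 4 (L):
1 5 7
0 4 8
3 6 2

After move 5 (D):
1 5 7
3 4 8
0 6 2

After move 6 (R):
1 5 7
3 4 8
6 0 2

After move 7 (R):
1 5 7
3 4 8
6 2 0

After move 8 (U):
1 5 7
3 4 0
6 2 8

After move 9 (U):
1 5 0
3 4 7
6 2 8

After move 10 (D):
1 5 7
3 4 0
6 2 8

After move 11 (D):
1 5 7
3 4 8
6 2 0

After move 12 (U):
1 5 7
3 4 0
6 2 8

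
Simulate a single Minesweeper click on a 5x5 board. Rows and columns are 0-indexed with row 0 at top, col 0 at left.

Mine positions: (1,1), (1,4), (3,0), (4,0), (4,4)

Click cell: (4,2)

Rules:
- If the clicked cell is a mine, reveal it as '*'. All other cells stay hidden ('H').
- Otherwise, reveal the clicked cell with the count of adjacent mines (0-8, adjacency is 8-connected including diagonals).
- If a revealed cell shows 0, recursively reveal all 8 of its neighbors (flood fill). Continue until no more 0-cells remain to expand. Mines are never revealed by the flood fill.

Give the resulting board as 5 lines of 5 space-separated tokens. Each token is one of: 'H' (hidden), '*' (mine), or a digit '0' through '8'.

H H H H H
H H H H H
H 2 1 1 H
H 2 0 1 H
H 2 0 1 H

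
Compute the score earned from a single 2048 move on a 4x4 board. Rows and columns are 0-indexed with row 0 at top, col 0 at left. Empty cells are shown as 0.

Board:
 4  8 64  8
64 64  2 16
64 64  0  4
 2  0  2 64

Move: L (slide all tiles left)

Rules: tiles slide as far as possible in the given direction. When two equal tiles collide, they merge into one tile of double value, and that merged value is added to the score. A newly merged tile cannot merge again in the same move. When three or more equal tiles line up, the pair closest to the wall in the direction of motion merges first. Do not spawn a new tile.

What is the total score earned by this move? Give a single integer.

Slide left:
row 0: [4, 8, 64, 8] -> [4, 8, 64, 8]  score +0 (running 0)
row 1: [64, 64, 2, 16] -> [128, 2, 16, 0]  score +128 (running 128)
row 2: [64, 64, 0, 4] -> [128, 4, 0, 0]  score +128 (running 256)
row 3: [2, 0, 2, 64] -> [4, 64, 0, 0]  score +4 (running 260)
Board after move:
  4   8  64   8
128   2  16   0
128   4   0   0
  4  64   0   0

Answer: 260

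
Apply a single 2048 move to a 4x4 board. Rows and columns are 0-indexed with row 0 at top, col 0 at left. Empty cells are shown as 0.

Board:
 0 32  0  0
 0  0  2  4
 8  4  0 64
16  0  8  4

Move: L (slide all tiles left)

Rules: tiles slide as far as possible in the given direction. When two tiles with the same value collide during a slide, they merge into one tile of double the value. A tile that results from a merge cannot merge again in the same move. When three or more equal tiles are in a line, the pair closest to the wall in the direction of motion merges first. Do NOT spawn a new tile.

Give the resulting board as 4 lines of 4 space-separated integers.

Answer: 32  0  0  0
 2  4  0  0
 8  4 64  0
16  8  4  0

Derivation:
Slide left:
row 0: [0, 32, 0, 0] -> [32, 0, 0, 0]
row 1: [0, 0, 2, 4] -> [2, 4, 0, 0]
row 2: [8, 4, 0, 64] -> [8, 4, 64, 0]
row 3: [16, 0, 8, 4] -> [16, 8, 4, 0]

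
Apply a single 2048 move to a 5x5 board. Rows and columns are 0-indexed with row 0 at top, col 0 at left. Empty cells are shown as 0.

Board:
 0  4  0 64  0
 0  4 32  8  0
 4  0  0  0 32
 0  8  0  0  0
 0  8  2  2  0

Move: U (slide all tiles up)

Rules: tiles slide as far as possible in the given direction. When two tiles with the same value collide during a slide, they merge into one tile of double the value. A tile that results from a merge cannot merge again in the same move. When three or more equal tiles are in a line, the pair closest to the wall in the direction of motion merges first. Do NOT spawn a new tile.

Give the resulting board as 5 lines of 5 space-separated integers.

Slide up:
col 0: [0, 0, 4, 0, 0] -> [4, 0, 0, 0, 0]
col 1: [4, 4, 0, 8, 8] -> [8, 16, 0, 0, 0]
col 2: [0, 32, 0, 0, 2] -> [32, 2, 0, 0, 0]
col 3: [64, 8, 0, 0, 2] -> [64, 8, 2, 0, 0]
col 4: [0, 0, 32, 0, 0] -> [32, 0, 0, 0, 0]

Answer:  4  8 32 64 32
 0 16  2  8  0
 0  0  0  2  0
 0  0  0  0  0
 0  0  0  0  0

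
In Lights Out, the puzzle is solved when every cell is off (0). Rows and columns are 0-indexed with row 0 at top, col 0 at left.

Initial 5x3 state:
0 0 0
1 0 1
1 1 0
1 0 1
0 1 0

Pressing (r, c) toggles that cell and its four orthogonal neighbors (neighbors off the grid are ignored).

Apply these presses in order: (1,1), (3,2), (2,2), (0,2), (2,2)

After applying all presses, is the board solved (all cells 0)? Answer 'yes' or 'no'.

After press 1 at (1,1):
0 1 0
0 1 0
1 0 0
1 0 1
0 1 0

After press 2 at (3,2):
0 1 0
0 1 0
1 0 1
1 1 0
0 1 1

After press 3 at (2,2):
0 1 0
0 1 1
1 1 0
1 1 1
0 1 1

After press 4 at (0,2):
0 0 1
0 1 0
1 1 0
1 1 1
0 1 1

After press 5 at (2,2):
0 0 1
0 1 1
1 0 1
1 1 0
0 1 1

Lights still on: 9

Answer: no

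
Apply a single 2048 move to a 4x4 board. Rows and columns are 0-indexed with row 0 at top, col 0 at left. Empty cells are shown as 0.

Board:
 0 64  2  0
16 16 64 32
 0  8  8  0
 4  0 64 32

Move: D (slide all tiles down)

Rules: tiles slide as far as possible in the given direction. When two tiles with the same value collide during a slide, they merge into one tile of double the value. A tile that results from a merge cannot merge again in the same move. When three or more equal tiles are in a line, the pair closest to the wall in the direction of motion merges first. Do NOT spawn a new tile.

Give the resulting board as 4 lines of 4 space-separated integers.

Answer:  0  0  2  0
 0 64 64  0
16 16  8  0
 4  8 64 64

Derivation:
Slide down:
col 0: [0, 16, 0, 4] -> [0, 0, 16, 4]
col 1: [64, 16, 8, 0] -> [0, 64, 16, 8]
col 2: [2, 64, 8, 64] -> [2, 64, 8, 64]
col 3: [0, 32, 0, 32] -> [0, 0, 0, 64]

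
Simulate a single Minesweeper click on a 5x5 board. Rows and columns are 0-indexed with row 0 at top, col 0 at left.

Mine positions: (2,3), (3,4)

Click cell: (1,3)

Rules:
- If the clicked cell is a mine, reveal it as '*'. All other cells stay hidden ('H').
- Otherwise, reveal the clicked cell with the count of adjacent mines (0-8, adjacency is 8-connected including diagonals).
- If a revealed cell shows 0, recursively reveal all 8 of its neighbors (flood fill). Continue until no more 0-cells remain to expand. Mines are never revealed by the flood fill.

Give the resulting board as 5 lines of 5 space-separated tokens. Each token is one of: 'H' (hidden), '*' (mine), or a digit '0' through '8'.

H H H H H
H H H 1 H
H H H H H
H H H H H
H H H H H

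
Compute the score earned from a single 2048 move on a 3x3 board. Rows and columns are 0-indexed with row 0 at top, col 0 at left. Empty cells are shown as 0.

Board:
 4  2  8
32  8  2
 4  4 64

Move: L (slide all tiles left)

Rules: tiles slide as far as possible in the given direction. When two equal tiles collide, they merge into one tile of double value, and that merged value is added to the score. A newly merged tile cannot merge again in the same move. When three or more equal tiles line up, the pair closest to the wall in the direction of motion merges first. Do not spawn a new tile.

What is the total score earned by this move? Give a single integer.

Slide left:
row 0: [4, 2, 8] -> [4, 2, 8]  score +0 (running 0)
row 1: [32, 8, 2] -> [32, 8, 2]  score +0 (running 0)
row 2: [4, 4, 64] -> [8, 64, 0]  score +8 (running 8)
Board after move:
 4  2  8
32  8  2
 8 64  0

Answer: 8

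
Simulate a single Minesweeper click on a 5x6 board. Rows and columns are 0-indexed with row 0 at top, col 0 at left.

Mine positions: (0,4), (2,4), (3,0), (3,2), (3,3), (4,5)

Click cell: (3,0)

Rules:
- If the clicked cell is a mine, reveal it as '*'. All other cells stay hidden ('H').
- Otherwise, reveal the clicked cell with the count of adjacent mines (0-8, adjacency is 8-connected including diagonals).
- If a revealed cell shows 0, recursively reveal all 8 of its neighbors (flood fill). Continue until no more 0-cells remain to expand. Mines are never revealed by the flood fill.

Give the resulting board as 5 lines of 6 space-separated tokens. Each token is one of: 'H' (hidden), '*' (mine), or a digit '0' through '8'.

H H H H H H
H H H H H H
H H H H H H
* H H H H H
H H H H H H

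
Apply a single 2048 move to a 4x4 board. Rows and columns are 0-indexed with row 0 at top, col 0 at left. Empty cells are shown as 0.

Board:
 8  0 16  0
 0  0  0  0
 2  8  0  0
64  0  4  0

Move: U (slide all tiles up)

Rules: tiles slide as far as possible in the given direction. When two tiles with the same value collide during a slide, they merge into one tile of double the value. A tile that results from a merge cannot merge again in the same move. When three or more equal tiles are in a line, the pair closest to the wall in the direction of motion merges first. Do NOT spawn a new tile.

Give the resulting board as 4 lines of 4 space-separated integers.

Answer:  8  8 16  0
 2  0  4  0
64  0  0  0
 0  0  0  0

Derivation:
Slide up:
col 0: [8, 0, 2, 64] -> [8, 2, 64, 0]
col 1: [0, 0, 8, 0] -> [8, 0, 0, 0]
col 2: [16, 0, 0, 4] -> [16, 4, 0, 0]
col 3: [0, 0, 0, 0] -> [0, 0, 0, 0]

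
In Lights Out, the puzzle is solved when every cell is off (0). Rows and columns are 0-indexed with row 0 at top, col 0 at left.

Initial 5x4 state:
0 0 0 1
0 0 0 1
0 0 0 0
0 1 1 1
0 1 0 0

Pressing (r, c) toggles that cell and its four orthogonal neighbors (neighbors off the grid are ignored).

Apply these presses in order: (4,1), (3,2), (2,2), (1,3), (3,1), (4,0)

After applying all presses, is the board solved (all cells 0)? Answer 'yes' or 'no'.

After press 1 at (4,1):
0 0 0 1
0 0 0 1
0 0 0 0
0 0 1 1
1 0 1 0

After press 2 at (3,2):
0 0 0 1
0 0 0 1
0 0 1 0
0 1 0 0
1 0 0 0

After press 3 at (2,2):
0 0 0 1
0 0 1 1
0 1 0 1
0 1 1 0
1 0 0 0

After press 4 at (1,3):
0 0 0 0
0 0 0 0
0 1 0 0
0 1 1 0
1 0 0 0

After press 5 at (3,1):
0 0 0 0
0 0 0 0
0 0 0 0
1 0 0 0
1 1 0 0

After press 6 at (4,0):
0 0 0 0
0 0 0 0
0 0 0 0
0 0 0 0
0 0 0 0

Lights still on: 0

Answer: yes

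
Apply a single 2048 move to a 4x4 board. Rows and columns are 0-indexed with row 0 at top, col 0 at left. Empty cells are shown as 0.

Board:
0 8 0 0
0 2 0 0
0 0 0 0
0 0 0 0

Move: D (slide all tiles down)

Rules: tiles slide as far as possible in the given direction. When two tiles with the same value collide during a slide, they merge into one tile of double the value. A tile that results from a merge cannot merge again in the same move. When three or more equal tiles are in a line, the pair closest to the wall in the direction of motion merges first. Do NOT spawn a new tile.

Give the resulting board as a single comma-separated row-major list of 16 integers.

Answer: 0, 0, 0, 0, 0, 0, 0, 0, 0, 8, 0, 0, 0, 2, 0, 0

Derivation:
Slide down:
col 0: [0, 0, 0, 0] -> [0, 0, 0, 0]
col 1: [8, 2, 0, 0] -> [0, 0, 8, 2]
col 2: [0, 0, 0, 0] -> [0, 0, 0, 0]
col 3: [0, 0, 0, 0] -> [0, 0, 0, 0]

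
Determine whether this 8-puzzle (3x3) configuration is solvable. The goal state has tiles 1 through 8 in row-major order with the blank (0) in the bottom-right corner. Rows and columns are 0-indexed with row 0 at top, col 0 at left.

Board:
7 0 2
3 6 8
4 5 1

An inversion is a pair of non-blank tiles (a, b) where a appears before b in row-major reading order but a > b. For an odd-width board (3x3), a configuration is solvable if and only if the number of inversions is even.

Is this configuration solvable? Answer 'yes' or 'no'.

Answer: yes

Derivation:
Inversions (pairs i<j in row-major order where tile[i] > tile[j] > 0): 16
16 is even, so the puzzle is solvable.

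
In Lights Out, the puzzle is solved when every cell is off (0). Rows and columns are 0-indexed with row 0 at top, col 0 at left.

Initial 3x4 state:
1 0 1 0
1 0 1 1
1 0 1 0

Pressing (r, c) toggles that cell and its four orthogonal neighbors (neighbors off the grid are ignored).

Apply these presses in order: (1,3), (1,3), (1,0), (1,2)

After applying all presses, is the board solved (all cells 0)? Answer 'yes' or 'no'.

After press 1 at (1,3):
1 0 1 1
1 0 0 0
1 0 1 1

After press 2 at (1,3):
1 0 1 0
1 0 1 1
1 0 1 0

After press 3 at (1,0):
0 0 1 0
0 1 1 1
0 0 1 0

After press 4 at (1,2):
0 0 0 0
0 0 0 0
0 0 0 0

Lights still on: 0

Answer: yes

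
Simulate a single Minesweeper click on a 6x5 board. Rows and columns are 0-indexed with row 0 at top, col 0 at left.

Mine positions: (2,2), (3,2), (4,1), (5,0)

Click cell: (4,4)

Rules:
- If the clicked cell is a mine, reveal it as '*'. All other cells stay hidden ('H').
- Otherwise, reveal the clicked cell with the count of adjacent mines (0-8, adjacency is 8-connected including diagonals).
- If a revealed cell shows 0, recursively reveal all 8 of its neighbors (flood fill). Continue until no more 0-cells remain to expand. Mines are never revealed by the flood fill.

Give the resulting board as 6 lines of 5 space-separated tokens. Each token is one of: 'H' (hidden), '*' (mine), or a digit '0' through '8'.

0 0 0 0 0
0 1 1 1 0
0 2 H 2 0
1 3 H 2 0
H H 2 1 0
H H 1 0 0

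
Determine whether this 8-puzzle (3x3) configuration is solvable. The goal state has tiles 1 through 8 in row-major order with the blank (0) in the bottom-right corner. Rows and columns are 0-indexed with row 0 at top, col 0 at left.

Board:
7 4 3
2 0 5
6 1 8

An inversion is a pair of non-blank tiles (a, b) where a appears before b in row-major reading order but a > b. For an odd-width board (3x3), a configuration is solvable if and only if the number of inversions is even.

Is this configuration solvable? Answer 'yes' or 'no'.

Answer: yes

Derivation:
Inversions (pairs i<j in row-major order where tile[i] > tile[j] > 0): 14
14 is even, so the puzzle is solvable.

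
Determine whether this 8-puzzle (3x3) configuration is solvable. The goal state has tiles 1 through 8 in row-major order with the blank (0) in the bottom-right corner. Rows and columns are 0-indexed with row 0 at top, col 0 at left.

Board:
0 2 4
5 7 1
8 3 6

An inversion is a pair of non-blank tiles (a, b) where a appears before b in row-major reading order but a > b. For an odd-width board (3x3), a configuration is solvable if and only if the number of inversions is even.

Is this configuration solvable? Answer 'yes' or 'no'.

Inversions (pairs i<j in row-major order where tile[i] > tile[j] > 0): 10
10 is even, so the puzzle is solvable.

Answer: yes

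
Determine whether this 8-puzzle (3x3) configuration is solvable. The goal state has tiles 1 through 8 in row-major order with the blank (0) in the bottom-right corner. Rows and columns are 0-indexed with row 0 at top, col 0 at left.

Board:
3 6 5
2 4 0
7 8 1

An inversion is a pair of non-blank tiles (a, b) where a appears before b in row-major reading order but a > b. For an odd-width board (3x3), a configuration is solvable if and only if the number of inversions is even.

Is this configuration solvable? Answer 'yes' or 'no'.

Answer: no

Derivation:
Inversions (pairs i<j in row-major order where tile[i] > tile[j] > 0): 13
13 is odd, so the puzzle is not solvable.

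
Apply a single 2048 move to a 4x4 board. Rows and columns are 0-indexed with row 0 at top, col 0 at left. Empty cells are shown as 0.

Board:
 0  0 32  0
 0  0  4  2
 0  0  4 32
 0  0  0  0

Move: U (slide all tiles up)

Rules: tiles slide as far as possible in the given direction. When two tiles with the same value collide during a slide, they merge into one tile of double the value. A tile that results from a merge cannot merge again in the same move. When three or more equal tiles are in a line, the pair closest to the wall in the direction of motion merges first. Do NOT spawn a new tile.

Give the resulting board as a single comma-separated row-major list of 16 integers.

Answer: 0, 0, 32, 2, 0, 0, 8, 32, 0, 0, 0, 0, 0, 0, 0, 0

Derivation:
Slide up:
col 0: [0, 0, 0, 0] -> [0, 0, 0, 0]
col 1: [0, 0, 0, 0] -> [0, 0, 0, 0]
col 2: [32, 4, 4, 0] -> [32, 8, 0, 0]
col 3: [0, 2, 32, 0] -> [2, 32, 0, 0]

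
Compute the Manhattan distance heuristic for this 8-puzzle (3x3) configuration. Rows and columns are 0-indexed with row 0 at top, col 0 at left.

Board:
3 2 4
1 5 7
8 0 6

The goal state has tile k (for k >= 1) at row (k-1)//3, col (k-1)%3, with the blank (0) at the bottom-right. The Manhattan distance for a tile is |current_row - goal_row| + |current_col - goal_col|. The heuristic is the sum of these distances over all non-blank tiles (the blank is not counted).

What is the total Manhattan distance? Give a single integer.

Answer: 11

Derivation:
Tile 3: at (0,0), goal (0,2), distance |0-0|+|0-2| = 2
Tile 2: at (0,1), goal (0,1), distance |0-0|+|1-1| = 0
Tile 4: at (0,2), goal (1,0), distance |0-1|+|2-0| = 3
Tile 1: at (1,0), goal (0,0), distance |1-0|+|0-0| = 1
Tile 5: at (1,1), goal (1,1), distance |1-1|+|1-1| = 0
Tile 7: at (1,2), goal (2,0), distance |1-2|+|2-0| = 3
Tile 8: at (2,0), goal (2,1), distance |2-2|+|0-1| = 1
Tile 6: at (2,2), goal (1,2), distance |2-1|+|2-2| = 1
Sum: 2 + 0 + 3 + 1 + 0 + 3 + 1 + 1 = 11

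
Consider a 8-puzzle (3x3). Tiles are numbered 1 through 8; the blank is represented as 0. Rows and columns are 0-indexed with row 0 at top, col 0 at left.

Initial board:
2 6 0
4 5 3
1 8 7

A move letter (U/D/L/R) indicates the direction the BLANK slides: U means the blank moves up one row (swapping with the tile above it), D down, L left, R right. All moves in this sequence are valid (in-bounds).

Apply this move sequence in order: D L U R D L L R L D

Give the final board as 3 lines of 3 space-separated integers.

Answer: 2 3 5
1 4 6
0 8 7

Derivation:
After move 1 (D):
2 6 3
4 5 0
1 8 7

After move 2 (L):
2 6 3
4 0 5
1 8 7

After move 3 (U):
2 0 3
4 6 5
1 8 7

After move 4 (R):
2 3 0
4 6 5
1 8 7

After move 5 (D):
2 3 5
4 6 0
1 8 7

After move 6 (L):
2 3 5
4 0 6
1 8 7

After move 7 (L):
2 3 5
0 4 6
1 8 7

After move 8 (R):
2 3 5
4 0 6
1 8 7

After move 9 (L):
2 3 5
0 4 6
1 8 7

After move 10 (D):
2 3 5
1 4 6
0 8 7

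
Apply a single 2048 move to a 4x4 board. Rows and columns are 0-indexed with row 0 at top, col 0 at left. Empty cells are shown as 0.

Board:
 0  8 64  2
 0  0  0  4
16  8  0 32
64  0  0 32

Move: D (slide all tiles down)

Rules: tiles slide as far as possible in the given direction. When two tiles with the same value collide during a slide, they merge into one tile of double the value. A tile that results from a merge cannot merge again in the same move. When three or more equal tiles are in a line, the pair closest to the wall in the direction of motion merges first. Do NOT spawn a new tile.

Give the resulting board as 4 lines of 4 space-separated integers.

Slide down:
col 0: [0, 0, 16, 64] -> [0, 0, 16, 64]
col 1: [8, 0, 8, 0] -> [0, 0, 0, 16]
col 2: [64, 0, 0, 0] -> [0, 0, 0, 64]
col 3: [2, 4, 32, 32] -> [0, 2, 4, 64]

Answer:  0  0  0  0
 0  0  0  2
16  0  0  4
64 16 64 64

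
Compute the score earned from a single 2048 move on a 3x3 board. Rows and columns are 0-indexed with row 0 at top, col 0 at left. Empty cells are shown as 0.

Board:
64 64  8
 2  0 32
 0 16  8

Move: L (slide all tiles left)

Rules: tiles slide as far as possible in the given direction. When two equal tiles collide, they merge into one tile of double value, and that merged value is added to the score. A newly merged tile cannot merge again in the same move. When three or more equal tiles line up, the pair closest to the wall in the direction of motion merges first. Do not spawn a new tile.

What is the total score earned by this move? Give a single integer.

Answer: 128

Derivation:
Slide left:
row 0: [64, 64, 8] -> [128, 8, 0]  score +128 (running 128)
row 1: [2, 0, 32] -> [2, 32, 0]  score +0 (running 128)
row 2: [0, 16, 8] -> [16, 8, 0]  score +0 (running 128)
Board after move:
128   8   0
  2  32   0
 16   8   0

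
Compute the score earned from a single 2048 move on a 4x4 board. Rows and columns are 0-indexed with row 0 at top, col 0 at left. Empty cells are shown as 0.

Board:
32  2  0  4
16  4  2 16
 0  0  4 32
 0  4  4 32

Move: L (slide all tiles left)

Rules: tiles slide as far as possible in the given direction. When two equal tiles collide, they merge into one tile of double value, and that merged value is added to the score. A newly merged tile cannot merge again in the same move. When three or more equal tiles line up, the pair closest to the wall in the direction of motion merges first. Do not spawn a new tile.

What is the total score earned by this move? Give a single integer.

Answer: 8

Derivation:
Slide left:
row 0: [32, 2, 0, 4] -> [32, 2, 4, 0]  score +0 (running 0)
row 1: [16, 4, 2, 16] -> [16, 4, 2, 16]  score +0 (running 0)
row 2: [0, 0, 4, 32] -> [4, 32, 0, 0]  score +0 (running 0)
row 3: [0, 4, 4, 32] -> [8, 32, 0, 0]  score +8 (running 8)
Board after move:
32  2  4  0
16  4  2 16
 4 32  0  0
 8 32  0  0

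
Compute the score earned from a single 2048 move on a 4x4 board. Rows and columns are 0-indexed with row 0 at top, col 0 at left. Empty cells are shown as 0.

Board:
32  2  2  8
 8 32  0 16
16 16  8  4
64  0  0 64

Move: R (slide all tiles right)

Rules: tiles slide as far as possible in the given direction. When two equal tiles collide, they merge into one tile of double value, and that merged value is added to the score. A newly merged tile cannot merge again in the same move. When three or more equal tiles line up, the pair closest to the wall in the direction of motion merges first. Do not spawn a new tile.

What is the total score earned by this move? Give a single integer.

Answer: 164

Derivation:
Slide right:
row 0: [32, 2, 2, 8] -> [0, 32, 4, 8]  score +4 (running 4)
row 1: [8, 32, 0, 16] -> [0, 8, 32, 16]  score +0 (running 4)
row 2: [16, 16, 8, 4] -> [0, 32, 8, 4]  score +32 (running 36)
row 3: [64, 0, 0, 64] -> [0, 0, 0, 128]  score +128 (running 164)
Board after move:
  0  32   4   8
  0   8  32  16
  0  32   8   4
  0   0   0 128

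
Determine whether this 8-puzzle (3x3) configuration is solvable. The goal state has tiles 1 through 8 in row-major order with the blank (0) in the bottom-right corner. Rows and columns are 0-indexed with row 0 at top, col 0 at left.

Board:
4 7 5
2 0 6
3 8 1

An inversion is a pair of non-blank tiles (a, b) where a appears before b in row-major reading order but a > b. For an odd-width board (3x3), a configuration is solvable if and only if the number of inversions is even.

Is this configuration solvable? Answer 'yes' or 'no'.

Answer: yes

Derivation:
Inversions (pairs i<j in row-major order where tile[i] > tile[j] > 0): 16
16 is even, so the puzzle is solvable.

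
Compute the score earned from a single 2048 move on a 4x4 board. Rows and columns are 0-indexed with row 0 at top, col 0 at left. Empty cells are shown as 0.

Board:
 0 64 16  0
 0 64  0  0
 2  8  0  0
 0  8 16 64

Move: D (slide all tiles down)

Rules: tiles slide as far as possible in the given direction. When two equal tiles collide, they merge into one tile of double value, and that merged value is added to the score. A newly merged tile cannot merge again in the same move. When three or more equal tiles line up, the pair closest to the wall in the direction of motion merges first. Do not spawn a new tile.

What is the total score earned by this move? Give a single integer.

Answer: 176

Derivation:
Slide down:
col 0: [0, 0, 2, 0] -> [0, 0, 0, 2]  score +0 (running 0)
col 1: [64, 64, 8, 8] -> [0, 0, 128, 16]  score +144 (running 144)
col 2: [16, 0, 0, 16] -> [0, 0, 0, 32]  score +32 (running 176)
col 3: [0, 0, 0, 64] -> [0, 0, 0, 64]  score +0 (running 176)
Board after move:
  0   0   0   0
  0   0   0   0
  0 128   0   0
  2  16  32  64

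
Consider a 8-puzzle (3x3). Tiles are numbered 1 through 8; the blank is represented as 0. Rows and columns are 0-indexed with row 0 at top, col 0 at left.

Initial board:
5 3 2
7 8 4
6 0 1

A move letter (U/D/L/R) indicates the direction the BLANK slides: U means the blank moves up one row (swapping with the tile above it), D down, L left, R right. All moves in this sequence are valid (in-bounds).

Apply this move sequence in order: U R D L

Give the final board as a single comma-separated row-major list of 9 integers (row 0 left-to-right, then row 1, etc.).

After move 1 (U):
5 3 2
7 0 4
6 8 1

After move 2 (R):
5 3 2
7 4 0
6 8 1

After move 3 (D):
5 3 2
7 4 1
6 8 0

After move 4 (L):
5 3 2
7 4 1
6 0 8

Answer: 5, 3, 2, 7, 4, 1, 6, 0, 8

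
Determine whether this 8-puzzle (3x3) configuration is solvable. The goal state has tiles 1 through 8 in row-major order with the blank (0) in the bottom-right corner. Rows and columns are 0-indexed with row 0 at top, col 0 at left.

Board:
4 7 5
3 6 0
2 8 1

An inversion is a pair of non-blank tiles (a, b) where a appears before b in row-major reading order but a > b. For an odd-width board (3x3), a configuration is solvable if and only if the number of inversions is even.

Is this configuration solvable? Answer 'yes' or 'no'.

Inversions (pairs i<j in row-major order where tile[i] > tile[j] > 0): 17
17 is odd, so the puzzle is not solvable.

Answer: no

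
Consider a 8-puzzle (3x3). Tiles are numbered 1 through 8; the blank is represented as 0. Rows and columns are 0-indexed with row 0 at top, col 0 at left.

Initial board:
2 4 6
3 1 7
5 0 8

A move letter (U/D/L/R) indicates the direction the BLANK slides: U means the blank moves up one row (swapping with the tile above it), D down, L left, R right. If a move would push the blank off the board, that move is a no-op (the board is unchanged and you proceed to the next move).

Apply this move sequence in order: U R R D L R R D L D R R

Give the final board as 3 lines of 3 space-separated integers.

Answer: 2 4 6
3 7 8
5 1 0

Derivation:
After move 1 (U):
2 4 6
3 0 7
5 1 8

After move 2 (R):
2 4 6
3 7 0
5 1 8

After move 3 (R):
2 4 6
3 7 0
5 1 8

After move 4 (D):
2 4 6
3 7 8
5 1 0

After move 5 (L):
2 4 6
3 7 8
5 0 1

After move 6 (R):
2 4 6
3 7 8
5 1 0

After move 7 (R):
2 4 6
3 7 8
5 1 0

After move 8 (D):
2 4 6
3 7 8
5 1 0

After move 9 (L):
2 4 6
3 7 8
5 0 1

After move 10 (D):
2 4 6
3 7 8
5 0 1

After move 11 (R):
2 4 6
3 7 8
5 1 0

After move 12 (R):
2 4 6
3 7 8
5 1 0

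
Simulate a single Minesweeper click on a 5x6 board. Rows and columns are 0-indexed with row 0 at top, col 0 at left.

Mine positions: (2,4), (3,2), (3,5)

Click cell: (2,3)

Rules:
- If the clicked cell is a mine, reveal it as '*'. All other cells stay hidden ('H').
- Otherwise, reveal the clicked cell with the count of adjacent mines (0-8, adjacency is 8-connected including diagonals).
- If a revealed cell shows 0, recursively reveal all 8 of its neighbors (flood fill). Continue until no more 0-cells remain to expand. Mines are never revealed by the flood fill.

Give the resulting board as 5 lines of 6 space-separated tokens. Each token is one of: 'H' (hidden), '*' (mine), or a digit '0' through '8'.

H H H H H H
H H H H H H
H H H 2 H H
H H H H H H
H H H H H H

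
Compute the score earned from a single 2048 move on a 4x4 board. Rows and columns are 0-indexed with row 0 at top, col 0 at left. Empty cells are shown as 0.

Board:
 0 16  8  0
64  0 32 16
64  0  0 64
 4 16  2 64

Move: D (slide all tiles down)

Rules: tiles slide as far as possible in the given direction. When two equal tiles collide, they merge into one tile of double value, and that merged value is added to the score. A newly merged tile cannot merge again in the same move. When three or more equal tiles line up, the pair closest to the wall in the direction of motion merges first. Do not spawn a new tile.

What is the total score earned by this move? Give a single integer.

Slide down:
col 0: [0, 64, 64, 4] -> [0, 0, 128, 4]  score +128 (running 128)
col 1: [16, 0, 0, 16] -> [0, 0, 0, 32]  score +32 (running 160)
col 2: [8, 32, 0, 2] -> [0, 8, 32, 2]  score +0 (running 160)
col 3: [0, 16, 64, 64] -> [0, 0, 16, 128]  score +128 (running 288)
Board after move:
  0   0   0   0
  0   0   8   0
128   0  32  16
  4  32   2 128

Answer: 288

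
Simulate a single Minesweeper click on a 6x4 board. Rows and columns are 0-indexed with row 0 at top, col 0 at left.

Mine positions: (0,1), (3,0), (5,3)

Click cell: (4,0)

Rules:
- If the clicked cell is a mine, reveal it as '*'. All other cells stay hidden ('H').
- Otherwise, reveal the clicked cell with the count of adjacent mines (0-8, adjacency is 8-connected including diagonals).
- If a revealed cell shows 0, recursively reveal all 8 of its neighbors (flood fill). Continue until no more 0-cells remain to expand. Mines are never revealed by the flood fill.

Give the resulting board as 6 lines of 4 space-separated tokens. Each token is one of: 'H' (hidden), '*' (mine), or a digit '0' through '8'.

H H H H
H H H H
H H H H
H H H H
1 H H H
H H H H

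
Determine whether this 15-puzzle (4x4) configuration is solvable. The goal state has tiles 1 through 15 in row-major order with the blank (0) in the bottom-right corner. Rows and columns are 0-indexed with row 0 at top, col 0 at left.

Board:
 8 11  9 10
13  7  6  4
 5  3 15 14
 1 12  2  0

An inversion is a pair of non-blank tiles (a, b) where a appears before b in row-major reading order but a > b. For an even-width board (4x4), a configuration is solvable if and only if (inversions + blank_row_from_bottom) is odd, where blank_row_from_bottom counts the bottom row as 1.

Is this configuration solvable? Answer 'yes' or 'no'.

Answer: no

Derivation:
Inversions: 65
Blank is in row 3 (0-indexed from top), which is row 1 counting from the bottom (bottom = 1).
65 + 1 = 66, which is even, so the puzzle is not solvable.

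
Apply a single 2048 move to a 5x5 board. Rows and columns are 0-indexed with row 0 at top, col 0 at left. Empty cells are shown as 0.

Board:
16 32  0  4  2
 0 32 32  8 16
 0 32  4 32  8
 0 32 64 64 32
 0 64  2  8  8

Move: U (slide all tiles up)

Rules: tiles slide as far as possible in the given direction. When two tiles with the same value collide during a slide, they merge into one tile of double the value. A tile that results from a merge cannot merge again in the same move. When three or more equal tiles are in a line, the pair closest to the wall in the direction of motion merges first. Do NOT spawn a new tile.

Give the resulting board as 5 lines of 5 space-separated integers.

Answer: 16 64 32  4  2
 0 64  4  8 16
 0 64 64 32  8
 0  0  2 64 32
 0  0  0  8  8

Derivation:
Slide up:
col 0: [16, 0, 0, 0, 0] -> [16, 0, 0, 0, 0]
col 1: [32, 32, 32, 32, 64] -> [64, 64, 64, 0, 0]
col 2: [0, 32, 4, 64, 2] -> [32, 4, 64, 2, 0]
col 3: [4, 8, 32, 64, 8] -> [4, 8, 32, 64, 8]
col 4: [2, 16, 8, 32, 8] -> [2, 16, 8, 32, 8]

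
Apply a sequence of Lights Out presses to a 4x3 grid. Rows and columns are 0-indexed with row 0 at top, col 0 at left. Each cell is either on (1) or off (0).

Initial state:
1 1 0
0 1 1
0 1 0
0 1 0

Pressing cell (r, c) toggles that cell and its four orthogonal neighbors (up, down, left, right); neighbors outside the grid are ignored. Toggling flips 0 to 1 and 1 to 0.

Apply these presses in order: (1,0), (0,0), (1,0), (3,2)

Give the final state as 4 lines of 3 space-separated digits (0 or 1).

After press 1 at (1,0):
0 1 0
1 0 1
1 1 0
0 1 0

After press 2 at (0,0):
1 0 0
0 0 1
1 1 0
0 1 0

After press 3 at (1,0):
0 0 0
1 1 1
0 1 0
0 1 0

After press 4 at (3,2):
0 0 0
1 1 1
0 1 1
0 0 1

Answer: 0 0 0
1 1 1
0 1 1
0 0 1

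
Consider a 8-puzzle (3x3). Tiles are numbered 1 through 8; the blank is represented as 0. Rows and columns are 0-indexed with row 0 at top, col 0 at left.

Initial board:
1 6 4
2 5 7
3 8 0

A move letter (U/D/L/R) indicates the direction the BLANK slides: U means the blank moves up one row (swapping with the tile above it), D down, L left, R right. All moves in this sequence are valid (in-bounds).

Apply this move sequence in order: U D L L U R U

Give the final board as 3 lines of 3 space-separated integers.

After move 1 (U):
1 6 4
2 5 0
3 8 7

After move 2 (D):
1 6 4
2 5 7
3 8 0

After move 3 (L):
1 6 4
2 5 7
3 0 8

After move 4 (L):
1 6 4
2 5 7
0 3 8

After move 5 (U):
1 6 4
0 5 7
2 3 8

After move 6 (R):
1 6 4
5 0 7
2 3 8

After move 7 (U):
1 0 4
5 6 7
2 3 8

Answer: 1 0 4
5 6 7
2 3 8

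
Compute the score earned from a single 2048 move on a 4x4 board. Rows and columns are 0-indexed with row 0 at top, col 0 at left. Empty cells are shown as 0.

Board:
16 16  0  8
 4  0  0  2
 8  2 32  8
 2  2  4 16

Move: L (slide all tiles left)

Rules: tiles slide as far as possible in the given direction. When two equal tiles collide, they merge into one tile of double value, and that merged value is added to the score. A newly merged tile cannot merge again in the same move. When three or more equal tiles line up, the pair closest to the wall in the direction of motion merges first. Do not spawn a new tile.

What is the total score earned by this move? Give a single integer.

Slide left:
row 0: [16, 16, 0, 8] -> [32, 8, 0, 0]  score +32 (running 32)
row 1: [4, 0, 0, 2] -> [4, 2, 0, 0]  score +0 (running 32)
row 2: [8, 2, 32, 8] -> [8, 2, 32, 8]  score +0 (running 32)
row 3: [2, 2, 4, 16] -> [4, 4, 16, 0]  score +4 (running 36)
Board after move:
32  8  0  0
 4  2  0  0
 8  2 32  8
 4  4 16  0

Answer: 36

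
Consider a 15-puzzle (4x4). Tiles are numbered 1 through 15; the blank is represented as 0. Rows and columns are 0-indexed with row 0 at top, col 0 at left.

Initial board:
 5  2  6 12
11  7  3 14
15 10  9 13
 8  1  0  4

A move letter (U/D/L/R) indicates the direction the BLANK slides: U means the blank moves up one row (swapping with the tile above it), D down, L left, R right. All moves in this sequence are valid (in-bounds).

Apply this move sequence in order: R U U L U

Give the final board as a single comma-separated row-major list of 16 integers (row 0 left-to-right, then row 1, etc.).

After move 1 (R):
 5  2  6 12
11  7  3 14
15 10  9 13
 8  1  4  0

After move 2 (U):
 5  2  6 12
11  7  3 14
15 10  9  0
 8  1  4 13

After move 3 (U):
 5  2  6 12
11  7  3  0
15 10  9 14
 8  1  4 13

After move 4 (L):
 5  2  6 12
11  7  0  3
15 10  9 14
 8  1  4 13

After move 5 (U):
 5  2  0 12
11  7  6  3
15 10  9 14
 8  1  4 13

Answer: 5, 2, 0, 12, 11, 7, 6, 3, 15, 10, 9, 14, 8, 1, 4, 13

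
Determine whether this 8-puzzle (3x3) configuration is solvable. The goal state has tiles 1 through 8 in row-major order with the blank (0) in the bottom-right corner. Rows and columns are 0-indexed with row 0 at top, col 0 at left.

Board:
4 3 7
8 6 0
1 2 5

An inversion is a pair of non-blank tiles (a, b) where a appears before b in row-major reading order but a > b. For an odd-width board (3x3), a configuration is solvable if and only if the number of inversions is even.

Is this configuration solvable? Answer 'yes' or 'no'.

Answer: yes

Derivation:
Inversions (pairs i<j in row-major order where tile[i] > tile[j] > 0): 16
16 is even, so the puzzle is solvable.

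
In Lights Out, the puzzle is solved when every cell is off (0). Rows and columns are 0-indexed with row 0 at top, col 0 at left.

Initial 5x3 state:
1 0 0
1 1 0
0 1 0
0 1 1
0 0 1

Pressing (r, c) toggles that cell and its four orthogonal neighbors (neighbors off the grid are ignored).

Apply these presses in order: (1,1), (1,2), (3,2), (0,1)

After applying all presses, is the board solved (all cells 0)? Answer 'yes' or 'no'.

Answer: yes

Derivation:
After press 1 at (1,1):
1 1 0
0 0 1
0 0 0
0 1 1
0 0 1

After press 2 at (1,2):
1 1 1
0 1 0
0 0 1
0 1 1
0 0 1

After press 3 at (3,2):
1 1 1
0 1 0
0 0 0
0 0 0
0 0 0

After press 4 at (0,1):
0 0 0
0 0 0
0 0 0
0 0 0
0 0 0

Lights still on: 0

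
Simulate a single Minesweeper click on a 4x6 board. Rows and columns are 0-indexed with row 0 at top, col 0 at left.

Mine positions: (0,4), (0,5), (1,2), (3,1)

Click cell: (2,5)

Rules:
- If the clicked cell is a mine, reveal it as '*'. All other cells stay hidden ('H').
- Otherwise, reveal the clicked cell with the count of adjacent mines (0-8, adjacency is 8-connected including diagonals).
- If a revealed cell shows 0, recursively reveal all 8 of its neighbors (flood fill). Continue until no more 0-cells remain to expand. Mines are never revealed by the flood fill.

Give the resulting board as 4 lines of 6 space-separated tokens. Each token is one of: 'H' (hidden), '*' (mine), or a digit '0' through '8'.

H H H H H H
H H H 2 2 2
H H 2 1 0 0
H H 1 0 0 0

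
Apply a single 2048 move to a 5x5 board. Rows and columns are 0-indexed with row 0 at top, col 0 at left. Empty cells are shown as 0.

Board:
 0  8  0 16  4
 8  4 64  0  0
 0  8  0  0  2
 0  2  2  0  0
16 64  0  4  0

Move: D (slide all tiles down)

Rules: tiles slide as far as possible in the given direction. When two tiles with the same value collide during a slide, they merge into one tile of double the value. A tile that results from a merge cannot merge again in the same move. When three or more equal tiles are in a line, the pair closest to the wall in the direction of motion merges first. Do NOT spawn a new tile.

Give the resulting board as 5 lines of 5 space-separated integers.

Answer:  0  8  0  0  0
 0  4  0  0  0
 0  8  0  0  0
 8  2 64 16  4
16 64  2  4  2

Derivation:
Slide down:
col 0: [0, 8, 0, 0, 16] -> [0, 0, 0, 8, 16]
col 1: [8, 4, 8, 2, 64] -> [8, 4, 8, 2, 64]
col 2: [0, 64, 0, 2, 0] -> [0, 0, 0, 64, 2]
col 3: [16, 0, 0, 0, 4] -> [0, 0, 0, 16, 4]
col 4: [4, 0, 2, 0, 0] -> [0, 0, 0, 4, 2]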